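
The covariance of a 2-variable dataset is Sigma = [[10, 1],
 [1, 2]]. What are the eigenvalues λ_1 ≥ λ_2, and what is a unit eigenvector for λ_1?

Step 1 — characteristic polynomial of 2×2 Sigma:
  det(Sigma - λI) = λ² - trace · λ + det = 0.
  trace = 10 + 2 = 12, det = 10·2 - (1)² = 19.
Step 2 — discriminant:
  Δ = trace² - 4·det = 144 - 76 = 68.
Step 3 — eigenvalues:
  λ = (trace ± √Δ)/2 = (12 ± 8.2462)/2,
  λ_1 = 10.1231,  λ_2 = 1.8769.

Step 4 — unit eigenvector for λ_1: solve (Sigma - λ_1 I)v = 0. First row:
  (10 - 10.1231)·v_x + (1)·v_y = 0, i.e. (-0.1231)·v_x + (1)·v_y = 0,
  so v ∝ (b, λ_1 - a) = (1, 0.1231) = u.
  ||u|| = √((1)² + (0.1231)²) = √(1.0152) ≈ 1.0075,
  v_1 = u/||u|| ≈ (0.9925, 0.1222) (||v_1|| = 1).

λ_1 = 10.1231,  λ_2 = 1.8769;  v_1 ≈ (0.9925, 0.1222)


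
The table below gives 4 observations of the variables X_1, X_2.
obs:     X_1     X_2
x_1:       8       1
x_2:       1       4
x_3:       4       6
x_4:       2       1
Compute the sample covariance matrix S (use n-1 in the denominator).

Step 1 — column means:
  mean(X_1) = (8 + 1 + 4 + 2) / 4 = 15/4 = 3.75
  mean(X_2) = (1 + 4 + 6 + 1) / 4 = 12/4 = 3

Step 2 — sample covariance S[i,j] = (1/(n-1)) · Σ_k (x_{k,i} - mean_i) · (x_{k,j} - mean_j), with n-1 = 3.
  S[X_1,X_1] = ((4.25)·(4.25) + (-2.75)·(-2.75) + (0.25)·(0.25) + (-1.75)·(-1.75)) / 3 = 28.75/3 = 9.5833
  S[X_1,X_2] = ((4.25)·(-2) + (-2.75)·(1) + (0.25)·(3) + (-1.75)·(-2)) / 3 = -7/3 = -2.3333
  S[X_2,X_2] = ((-2)·(-2) + (1)·(1) + (3)·(3) + (-2)·(-2)) / 3 = 18/3 = 6

S is symmetric (S[j,i] = S[i,j]). Assembling:

S = [[9.5833, -2.3333],
 [-2.3333, 6]]


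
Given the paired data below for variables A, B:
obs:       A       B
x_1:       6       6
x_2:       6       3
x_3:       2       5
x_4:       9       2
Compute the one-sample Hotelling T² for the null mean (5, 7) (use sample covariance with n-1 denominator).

Step 1 — sample mean vector:
  mean(A) = (6 + 6 + 2 + 9) / 4 = 23/4 = 5.75
  mean(B) = (6 + 3 + 5 + 2) / 4 = 16/4 = 4
  x̄ = (5.75, 4),  deviation x̄ - mu_0 = (5.75, 4) - (5, 7) = (0.75, -3).

Step 2 — sample covariance matrix, S[i,j] = (1/(n-1)) · Σ_k (x_{k,i} - mean_i) · (x_{k,j} - mean_j), divisor n-1 = 3:
  S[A,A] = ((0.25)·(0.25) + (0.25)·(0.25) + (-3.75)·(-3.75) + (3.25)·(3.25)) / 3 = 24.75/3 = 8.25
  S[A,B] = ((0.25)·(2) + (0.25)·(-1) + (-3.75)·(1) + (3.25)·(-2)) / 3 = -10/3 = -3.3333
  S[B,B] = ((2)·(2) + (-1)·(-1) + (1)·(1) + (-2)·(-2)) / 3 = 10/3 = 3.3333
  S = [[8.25, -3.3333],
 [-3.3333, 3.3333]].

Step 3 — invert S. det(S) = 8.25·3.3333 - (-3.3333)² = 16.3889.
  S^{-1} = (1/det) · [[d, -b], [-b, a]] = [[0.2034, 0.2034],
 [0.2034, 0.5034]].

Step 4 — quadratic form (x̄ - mu_0)^T · S^{-1} · (x̄ - mu_0):
  S^{-1} · (x̄ - mu_0) = (-0.4576, -1.3576),
  (x̄ - mu_0)^T · [...] = (0.75)·(-0.4576) + (-3)·(-1.3576) = 3.7297.

Step 5 — scale by n: T² = 4 · 3.7297 = 14.9186.

T² ≈ 14.9186


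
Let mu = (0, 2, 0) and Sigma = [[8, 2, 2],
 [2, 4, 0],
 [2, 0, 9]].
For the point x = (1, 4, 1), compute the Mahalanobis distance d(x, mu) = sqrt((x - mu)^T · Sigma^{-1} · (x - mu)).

Step 1 — centre the observation: (x - mu) = (1, 2, 1).

Step 2 — invert Sigma (cofactor / det for 3×3, or solve directly):
  Sigma^{-1} = [[0.1525, -0.0763, -0.0339],
 [-0.0763, 0.2881, 0.0169],
 [-0.0339, 0.0169, 0.1186]].

Step 3 — form the quadratic (x - mu)^T · Sigma^{-1} · (x - mu):
  Sigma^{-1} · (x - mu) = (-0.0339, 0.5169, 0.1186).
  (x - mu)^T · [Sigma^{-1} · (x - mu)] = (1)·(-0.0339) + (2)·(0.5169) + (1)·(0.1186) = 1.1186.

Step 4 — take square root: d = √(1.1186) ≈ 1.0577.

d(x, mu) = √(1.1186) ≈ 1.0577


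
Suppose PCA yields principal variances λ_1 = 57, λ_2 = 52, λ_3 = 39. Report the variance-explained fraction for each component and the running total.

Step 1 — total variance = trace(Sigma) = Σ λ_i = 57 + 52 + 39 = 148.

Step 2 — fraction explained by component i = λ_i / Σ λ:
  PC1: 57/148 = 0.3851
  PC2: 52/148 = 0.3514
  PC3: 39/148 = 0.2635

Step 3 — cumulative fraction after k components = (λ_1 + ... + λ_k) / Σ λ:
  k = 1: 57/148 = 0.3851
  k = 2: (57 + 52)/148 = 109/148 = 0.7365
  k = 3: (57 + 52 + 39)/148 = 148/148 = 1

Summary (fraction, with percent):

explained: PC1 0.3851 (38.51%), PC2 0.3514 (35.14%), PC3 0.2635 (26.35%);  cumulative: 0.3851, 0.7365, 1


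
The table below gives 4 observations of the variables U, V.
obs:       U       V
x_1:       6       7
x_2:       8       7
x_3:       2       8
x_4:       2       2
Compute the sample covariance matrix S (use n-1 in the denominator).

Step 1 — column means:
  mean(U) = (6 + 8 + 2 + 2) / 4 = 18/4 = 4.5
  mean(V) = (7 + 7 + 8 + 2) / 4 = 24/4 = 6

Step 2 — sample covariance S[i,j] = (1/(n-1)) · Σ_k (x_{k,i} - mean_i) · (x_{k,j} - mean_j), with n-1 = 3.
  S[U,U] = ((1.5)·(1.5) + (3.5)·(3.5) + (-2.5)·(-2.5) + (-2.5)·(-2.5)) / 3 = 27/3 = 9
  S[U,V] = ((1.5)·(1) + (3.5)·(1) + (-2.5)·(2) + (-2.5)·(-4)) / 3 = 10/3 = 3.3333
  S[V,V] = ((1)·(1) + (1)·(1) + (2)·(2) + (-4)·(-4)) / 3 = 22/3 = 7.3333

S is symmetric (S[j,i] = S[i,j]). Assembling:

S = [[9, 3.3333],
 [3.3333, 7.3333]]


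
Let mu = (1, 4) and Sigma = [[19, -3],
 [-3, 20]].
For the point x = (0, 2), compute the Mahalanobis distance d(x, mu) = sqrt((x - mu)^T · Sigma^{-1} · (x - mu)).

Step 1 — centre the observation: (x - mu) = (-1, -2).

Step 2 — invert Sigma. det(Sigma) = 19·20 - (-3)² = 371.
  Sigma^{-1} = (1/det) · [[d, -b], [-b, a]] = [[0.0539, 0.0081],
 [0.0081, 0.0512]].

Step 3 — form the quadratic (x - mu)^T · Sigma^{-1} · (x - mu):
  Sigma^{-1} · (x - mu) = (-0.0701, -0.1105).
  (x - mu)^T · [Sigma^{-1} · (x - mu)] = (-1)·(-0.0701) + (-2)·(-0.1105) = 0.2911.

Step 4 — take square root: d = √(0.2911) ≈ 0.5395.

d(x, mu) = √(0.2911) ≈ 0.5395


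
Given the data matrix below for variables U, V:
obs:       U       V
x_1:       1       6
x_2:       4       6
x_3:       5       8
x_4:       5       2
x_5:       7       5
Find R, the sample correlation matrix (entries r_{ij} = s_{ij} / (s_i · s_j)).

Step 1 — column means:
  mean(U) = (1 + 4 + 5 + 5 + 7) / 5 = 22/5 = 4.4
  mean(V) = (6 + 6 + 8 + 2 + 5) / 5 = 27/5 = 5.4

Step 2 — sample variances and covariances s[i,j] = (1/(n-1)) · Σ_k (x_{k,i} - mean_i) · (x_{k,j} - mean_j), with n-1 = 4:
  s[U,U] = ((-3.4)·(-3.4) + (-0.4)·(-0.4) + (0.6)·(0.6) + (0.6)·(0.6) + (2.6)·(2.6)) / 4 = 19.2/4 = 4.8
  s[U,V] = ((-3.4)·(0.6) + (-0.4)·(0.6) + (0.6)·(2.6) + (0.6)·(-3.4) + (2.6)·(-0.4)) / 4 = -3.8/4 = -0.95
  s[V,V] = ((0.6)·(0.6) + (0.6)·(0.6) + (2.6)·(2.6) + (-3.4)·(-3.4) + (-0.4)·(-0.4)) / 4 = 19.2/4 = 4.8
  Sample standard deviations s_i = √(s[i,i]):
  s(U) = √(4.8) = 2.1909
  s(V) = √(4.8) = 2.1909

Step 3 — r_{ij} = s_{ij} / (s_i · s_j):
  r[U,U] = 1 (diagonal).
  r[U,V] = -0.95 / (2.1909 · 2.1909) = -0.95 / 4.8 = -0.1979
  r[V,V] = 1 (diagonal).

R is symmetric with unit diagonal. Assembling:

R = [[1, -0.1979],
 [-0.1979, 1]]


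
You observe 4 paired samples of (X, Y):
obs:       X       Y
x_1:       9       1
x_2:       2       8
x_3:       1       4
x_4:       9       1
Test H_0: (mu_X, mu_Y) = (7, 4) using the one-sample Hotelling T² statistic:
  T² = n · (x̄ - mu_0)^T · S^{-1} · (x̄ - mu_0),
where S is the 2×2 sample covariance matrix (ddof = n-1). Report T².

Step 1 — sample mean vector:
  mean(X) = (9 + 2 + 1 + 9) / 4 = 21/4 = 5.25
  mean(Y) = (1 + 8 + 4 + 1) / 4 = 14/4 = 3.5
  x̄ = (5.25, 3.5),  deviation x̄ - mu_0 = (5.25, 3.5) - (7, 4) = (-1.75, -0.5).

Step 2 — sample covariance matrix, S[i,j] = (1/(n-1)) · Σ_k (x_{k,i} - mean_i) · (x_{k,j} - mean_j), divisor n-1 = 3:
  S[X,X] = ((3.75)·(3.75) + (-3.25)·(-3.25) + (-4.25)·(-4.25) + (3.75)·(3.75)) / 3 = 56.75/3 = 18.9167
  S[X,Y] = ((3.75)·(-2.5) + (-3.25)·(4.5) + (-4.25)·(0.5) + (3.75)·(-2.5)) / 3 = -35.5/3 = -11.8333
  S[Y,Y] = ((-2.5)·(-2.5) + (4.5)·(4.5) + (0.5)·(0.5) + (-2.5)·(-2.5)) / 3 = 33/3 = 11
  S = [[18.9167, -11.8333],
 [-11.8333, 11]].

Step 3 — invert S. det(S) = 18.9167·11 - (-11.8333)² = 68.0556.
  S^{-1} = (1/det) · [[d, -b], [-b, a]] = [[0.1616, 0.1739],
 [0.1739, 0.278]].

Step 4 — quadratic form (x̄ - mu_0)^T · S^{-1} · (x̄ - mu_0):
  S^{-1} · (x̄ - mu_0) = (-0.3698, -0.4433),
  (x̄ - mu_0)^T · [...] = (-1.75)·(-0.3698) + (-0.5)·(-0.4433) = 0.8688.

Step 5 — scale by n: T² = 4 · 0.8688 = 3.4751.

T² ≈ 3.4751


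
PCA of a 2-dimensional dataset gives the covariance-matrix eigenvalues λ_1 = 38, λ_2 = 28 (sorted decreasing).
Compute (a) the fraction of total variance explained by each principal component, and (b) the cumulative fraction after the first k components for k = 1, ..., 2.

Step 1 — total variance = trace(Sigma) = Σ λ_i = 38 + 28 = 66.

Step 2 — fraction explained by component i = λ_i / Σ λ:
  PC1: 38/66 = 0.5758
  PC2: 28/66 = 0.4242

Step 3 — cumulative fraction after k components = (λ_1 + ... + λ_k) / Σ λ:
  k = 1: 38/66 = 0.5758
  k = 2: (38 + 28)/66 = 66/66 = 1

Summary (fraction, with percent):

explained: PC1 0.5758 (57.58%), PC2 0.4242 (42.42%);  cumulative: 0.5758, 1


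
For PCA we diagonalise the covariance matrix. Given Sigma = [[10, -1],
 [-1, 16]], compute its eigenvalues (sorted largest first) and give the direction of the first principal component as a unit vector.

Step 1 — characteristic polynomial of 2×2 Sigma:
  det(Sigma - λI) = λ² - trace · λ + det = 0.
  trace = 10 + 16 = 26, det = 10·16 - (-1)² = 159.
Step 2 — discriminant:
  Δ = trace² - 4·det = 676 - 636 = 40.
Step 3 — eigenvalues:
  λ = (trace ± √Δ)/2 = (26 ± 6.3246)/2,
  λ_1 = 16.1623,  λ_2 = 9.8377.

Step 4 — unit eigenvector for λ_1: solve (Sigma - λ_1 I)v = 0. First row:
  (10 - 16.1623)·v_x + (-1)·v_y = 0, i.e. (-6.1623)·v_x + (-1)·v_y = 0,
  so v ∝ (b, λ_1 - a) = (-1, 6.1623); multiply by -1 so the first entry is positive: u = (1, -6.1623).
  ||u|| = √((1)² + (-6.1623)²) = √(38.9737) ≈ 6.2429,
  v_1 = u/||u|| ≈ (0.1602, -0.9871) (||v_1|| = 1).

λ_1 = 16.1623,  λ_2 = 9.8377;  v_1 ≈ (0.1602, -0.9871)


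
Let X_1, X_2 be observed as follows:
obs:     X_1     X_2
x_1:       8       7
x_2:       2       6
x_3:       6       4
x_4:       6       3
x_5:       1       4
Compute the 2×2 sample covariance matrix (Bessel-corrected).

Step 1 — column means:
  mean(X_1) = (8 + 2 + 6 + 6 + 1) / 5 = 23/5 = 4.6
  mean(X_2) = (7 + 6 + 4 + 3 + 4) / 5 = 24/5 = 4.8

Step 2 — sample covariance S[i,j] = (1/(n-1)) · Σ_k (x_{k,i} - mean_i) · (x_{k,j} - mean_j), with n-1 = 4.
  S[X_1,X_1] = ((3.4)·(3.4) + (-2.6)·(-2.6) + (1.4)·(1.4) + (1.4)·(1.4) + (-3.6)·(-3.6)) / 4 = 35.2/4 = 8.8
  S[X_1,X_2] = ((3.4)·(2.2) + (-2.6)·(1.2) + (1.4)·(-0.8) + (1.4)·(-1.8) + (-3.6)·(-0.8)) / 4 = 3.6/4 = 0.9
  S[X_2,X_2] = ((2.2)·(2.2) + (1.2)·(1.2) + (-0.8)·(-0.8) + (-1.8)·(-1.8) + (-0.8)·(-0.8)) / 4 = 10.8/4 = 2.7

S is symmetric (S[j,i] = S[i,j]). Assembling:

S = [[8.8, 0.9],
 [0.9, 2.7]]


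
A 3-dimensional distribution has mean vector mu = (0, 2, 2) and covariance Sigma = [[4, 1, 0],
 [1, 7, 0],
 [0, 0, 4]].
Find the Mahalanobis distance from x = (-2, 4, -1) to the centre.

Step 1 — centre the observation: (x - mu) = (-2, 2, -3).

Step 2 — invert Sigma (cofactor / det for 3×3, or solve directly):
  Sigma^{-1} = [[0.2593, -0.037, 0],
 [-0.037, 0.1481, 0],
 [0, 0, 0.25]].

Step 3 — form the quadratic (x - mu)^T · Sigma^{-1} · (x - mu):
  Sigma^{-1} · (x - mu) = (-0.5926, 0.3704, -0.75).
  (x - mu)^T · [Sigma^{-1} · (x - mu)] = (-2)·(-0.5926) + (2)·(0.3704) + (-3)·(-0.75) = 4.1759.

Step 4 — take square root: d = √(4.1759) ≈ 2.0435.

d(x, mu) = √(4.1759) ≈ 2.0435


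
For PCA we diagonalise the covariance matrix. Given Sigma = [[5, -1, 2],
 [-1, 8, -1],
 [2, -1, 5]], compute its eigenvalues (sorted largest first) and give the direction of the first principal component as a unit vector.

Step 1 — characteristic polynomial p(λ) = det(λI - Sigma) = λ³ - tr·λ² + c_1·λ - det, where tr = trace, c_1 = sum of the principal 2×2 minors, det = det(Sigma):
  tr = 5 + 8 + 5 = 18,
  c_1 = (5·8 - (-1)²) + (5·5 - (2)²) + (8·5 - (-1)²) = 39 + 21 + 39 = 99,
  det = 5·(8·5 - (-1)²) - (-1)·((-1)·5 - (-1)·(2)) + (2)·((-1)·(-1) - 8·(2)) = 5·(39) - (-1)·(-3) + (2)·(-15) = 162.
  So p(λ) = λ³ - 18λ² + 99λ - 162.
Step 2 — look for an integer root (rational root theorem: any rational root is an integer divisor of 162). Testing λ = 3:
  p(3) = 27 - 162 + 297 - 162 = 0  ✓
  Dividing out (λ - 3): p(λ) = (λ - 3)(λ² - 15λ + 54).
Step 3 — remaining eigenvalues from the quadratic λ² - 15λ + 54 = 0:
  Δ = 15² - 4·54 = 225 - 216 = 9,  λ = (15 ± √9)/2 = (15 ± 3)/2 = 9 or 6.
  Sorted: λ_1 = 9,  λ_2 = 6,  λ_3 = 3  (check: sum = 18 = tr ✓).

Step 4 — unit eigenvector for λ_1 = 9: v spans the null space of (Sigma - λ_1 I), whose rows are
  r_1 = (-4, -1, 2),  r_2 = (-1, -1, -1),  r_3 = (2, -1, -4).
  v is orthogonal to every row, so take v ∝ r_1 × r_2 = ((-1)·(-1) - (2)·(-1), (2)·(-1) - (-4)·(-1), (-4)·(-1) - (-1)·(-1)) = (3, -6, 3).
  Rescale (divide by 3): u = (1, -2, 1).
  ||u|| = √((1)² + (-2)² + (1)²) = √(6) ≈ 2.4495,  v_1 = u/||u|| ≈ (0.4082, -0.8165, 0.4082) (||v_1|| = 1).

λ_1 = 9,  λ_2 = 6,  λ_3 = 3;  v_1 ≈ (0.4082, -0.8165, 0.4082)


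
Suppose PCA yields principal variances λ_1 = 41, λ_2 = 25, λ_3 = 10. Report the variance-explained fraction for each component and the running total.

Step 1 — total variance = trace(Sigma) = Σ λ_i = 41 + 25 + 10 = 76.

Step 2 — fraction explained by component i = λ_i / Σ λ:
  PC1: 41/76 = 0.5395
  PC2: 25/76 = 0.3289
  PC3: 10/76 = 0.1316

Step 3 — cumulative fraction after k components = (λ_1 + ... + λ_k) / Σ λ:
  k = 1: 41/76 = 0.5395
  k = 2: (41 + 25)/76 = 66/76 = 0.8684
  k = 3: (41 + 25 + 10)/76 = 76/76 = 1

Summary (fraction, with percent):

explained: PC1 0.5395 (53.95%), PC2 0.3289 (32.89%), PC3 0.1316 (13.16%);  cumulative: 0.5395, 0.8684, 1


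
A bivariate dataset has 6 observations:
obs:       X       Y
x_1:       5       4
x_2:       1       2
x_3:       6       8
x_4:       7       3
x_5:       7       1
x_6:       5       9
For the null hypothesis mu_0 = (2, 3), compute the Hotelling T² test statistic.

Step 1 — sample mean vector:
  mean(X) = (5 + 1 + 6 + 7 + 7 + 5) / 6 = 31/6 = 5.1667
  mean(Y) = (4 + 2 + 8 + 3 + 1 + 9) / 6 = 27/6 = 4.5
  x̄ = (5.1667, 4.5),  deviation x̄ - mu_0 = (5.1667, 4.5) - (2, 3) = (3.1667, 1.5).

Step 2 — sample covariance matrix, S[i,j] = (1/(n-1)) · Σ_k (x_{k,i} - mean_i) · (x_{k,j} - mean_j), divisor n-1 = 5:
  S[X,X] = ((-0.1667)·(-0.1667) + (-4.1667)·(-4.1667) + (0.8333)·(0.8333) + (1.8333)·(1.8333) + (1.8333)·(1.8333) + (-0.1667)·(-0.1667)) / 5 = 24.8333/5 = 4.9667
  S[X,Y] = ((-0.1667)·(-0.5) + (-4.1667)·(-2.5) + (0.8333)·(3.5) + (1.8333)·(-1.5) + (1.8333)·(-3.5) + (-0.1667)·(4.5)) / 5 = 3.5/5 = 0.7
  S[Y,Y] = ((-0.5)·(-0.5) + (-2.5)·(-2.5) + (3.5)·(3.5) + (-1.5)·(-1.5) + (-3.5)·(-3.5) + (4.5)·(4.5)) / 5 = 53.5/5 = 10.7
  S = [[4.9667, 0.7],
 [0.7, 10.7]].

Step 3 — invert S. det(S) = 4.9667·10.7 - (0.7)² = 52.6533.
  S^{-1} = (1/det) · [[d, -b], [-b, a]] = [[0.2032, -0.0133],
 [-0.0133, 0.0943]].

Step 4 — quadratic form (x̄ - mu_0)^T · S^{-1} · (x̄ - mu_0):
  S^{-1} · (x̄ - mu_0) = (0.6236, 0.0994),
  (x̄ - mu_0)^T · [...] = (3.1667)·(0.6236) + (1.5)·(0.0994) = 2.1237.

Step 5 — scale by n: T² = 6 · 2.1237 = 12.7425.

T² ≈ 12.7425


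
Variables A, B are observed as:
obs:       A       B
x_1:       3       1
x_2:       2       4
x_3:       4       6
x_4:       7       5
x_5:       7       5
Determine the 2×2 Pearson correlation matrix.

Step 1 — column means:
  mean(A) = (3 + 2 + 4 + 7 + 7) / 5 = 23/5 = 4.6
  mean(B) = (1 + 4 + 6 + 5 + 5) / 5 = 21/5 = 4.2

Step 2 — sample variances and covariances s[i,j] = (1/(n-1)) · Σ_k (x_{k,i} - mean_i) · (x_{k,j} - mean_j), with n-1 = 4:
  s[A,A] = ((-1.6)·(-1.6) + (-2.6)·(-2.6) + (-0.6)·(-0.6) + (2.4)·(2.4) + (2.4)·(2.4)) / 4 = 21.2/4 = 5.3
  s[A,B] = ((-1.6)·(-3.2) + (-2.6)·(-0.2) + (-0.6)·(1.8) + (2.4)·(0.8) + (2.4)·(0.8)) / 4 = 8.4/4 = 2.1
  s[B,B] = ((-3.2)·(-3.2) + (-0.2)·(-0.2) + (1.8)·(1.8) + (0.8)·(0.8) + (0.8)·(0.8)) / 4 = 14.8/4 = 3.7
  Sample standard deviations s_i = √(s[i,i]):
  s(A) = √(5.3) = 2.3022
  s(B) = √(3.7) = 1.9235

Step 3 — r_{ij} = s_{ij} / (s_i · s_j):
  r[A,A] = 1 (diagonal).
  r[A,B] = 2.1 / (2.3022 · 1.9235) = 2.1 / 4.4283 = 0.4742
  r[B,B] = 1 (diagonal).

R is symmetric with unit diagonal. Assembling:

R = [[1, 0.4742],
 [0.4742, 1]]


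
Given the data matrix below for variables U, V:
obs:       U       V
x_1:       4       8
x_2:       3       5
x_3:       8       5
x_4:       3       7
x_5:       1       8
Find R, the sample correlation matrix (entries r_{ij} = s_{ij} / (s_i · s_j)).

Step 1 — column means:
  mean(U) = (4 + 3 + 8 + 3 + 1) / 5 = 19/5 = 3.8
  mean(V) = (8 + 5 + 5 + 7 + 8) / 5 = 33/5 = 6.6

Step 2 — sample variances and covariances s[i,j] = (1/(n-1)) · Σ_k (x_{k,i} - mean_i) · (x_{k,j} - mean_j), with n-1 = 4:
  s[U,U] = ((0.2)·(0.2) + (-0.8)·(-0.8) + (4.2)·(4.2) + (-0.8)·(-0.8) + (-2.8)·(-2.8)) / 4 = 26.8/4 = 6.7
  s[U,V] = ((0.2)·(1.4) + (-0.8)·(-1.6) + (4.2)·(-1.6) + (-0.8)·(0.4) + (-2.8)·(1.4)) / 4 = -9.4/4 = -2.35
  s[V,V] = ((1.4)·(1.4) + (-1.6)·(-1.6) + (-1.6)·(-1.6) + (0.4)·(0.4) + (1.4)·(1.4)) / 4 = 9.2/4 = 2.3
  Sample standard deviations s_i = √(s[i,i]):
  s(U) = √(6.7) = 2.5884
  s(V) = √(2.3) = 1.5166

Step 3 — r_{ij} = s_{ij} / (s_i · s_j):
  r[U,U] = 1 (diagonal).
  r[U,V] = -2.35 / (2.5884 · 1.5166) = -2.35 / 3.9256 = -0.5986
  r[V,V] = 1 (diagonal).

R is symmetric with unit diagonal. Assembling:

R = [[1, -0.5986],
 [-0.5986, 1]]


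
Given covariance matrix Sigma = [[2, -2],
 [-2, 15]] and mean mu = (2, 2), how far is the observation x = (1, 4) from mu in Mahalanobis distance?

Step 1 — centre the observation: (x - mu) = (-1, 2).

Step 2 — invert Sigma. det(Sigma) = 2·15 - (-2)² = 26.
  Sigma^{-1} = (1/det) · [[d, -b], [-b, a]] = [[0.5769, 0.0769],
 [0.0769, 0.0769]].

Step 3 — form the quadratic (x - mu)^T · Sigma^{-1} · (x - mu):
  Sigma^{-1} · (x - mu) = (-0.4231, 0.0769).
  (x - mu)^T · [Sigma^{-1} · (x - mu)] = (-1)·(-0.4231) + (2)·(0.0769) = 0.5769.

Step 4 — take square root: d = √(0.5769) ≈ 0.7596.

d(x, mu) = √(0.5769) ≈ 0.7596


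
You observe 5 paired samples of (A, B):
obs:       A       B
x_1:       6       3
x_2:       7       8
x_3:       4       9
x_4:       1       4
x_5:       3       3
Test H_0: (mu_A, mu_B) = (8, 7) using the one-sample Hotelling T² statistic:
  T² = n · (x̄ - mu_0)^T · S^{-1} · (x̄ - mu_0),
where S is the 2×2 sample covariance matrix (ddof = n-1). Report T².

Step 1 — sample mean vector:
  mean(A) = (6 + 7 + 4 + 1 + 3) / 5 = 21/5 = 4.2
  mean(B) = (3 + 8 + 9 + 4 + 3) / 5 = 27/5 = 5.4
  x̄ = (4.2, 5.4),  deviation x̄ - mu_0 = (4.2, 5.4) - (8, 7) = (-3.8, -1.6).

Step 2 — sample covariance matrix, S[i,j] = (1/(n-1)) · Σ_k (x_{k,i} - mean_i) · (x_{k,j} - mean_j), divisor n-1 = 4:
  S[A,A] = ((1.8)·(1.8) + (2.8)·(2.8) + (-0.2)·(-0.2) + (-3.2)·(-3.2) + (-1.2)·(-1.2)) / 4 = 22.8/4 = 5.7
  S[A,B] = ((1.8)·(-2.4) + (2.8)·(2.6) + (-0.2)·(3.6) + (-3.2)·(-1.4) + (-1.2)·(-2.4)) / 4 = 9.6/4 = 2.4
  S[B,B] = ((-2.4)·(-2.4) + (2.6)·(2.6) + (3.6)·(3.6) + (-1.4)·(-1.4) + (-2.4)·(-2.4)) / 4 = 33.2/4 = 8.3
  S = [[5.7, 2.4],
 [2.4, 8.3]].

Step 3 — invert S. det(S) = 5.7·8.3 - (2.4)² = 41.55.
  S^{-1} = (1/det) · [[d, -b], [-b, a]] = [[0.1998, -0.0578],
 [-0.0578, 0.1372]].

Step 4 — quadratic form (x̄ - mu_0)^T · S^{-1} · (x̄ - mu_0):
  S^{-1} · (x̄ - mu_0) = (-0.6667, 0),
  (x̄ - mu_0)^T · [...] = (-3.8)·(-0.6667) + (-1.6)·(0) = 2.5333.

Step 5 — scale by n: T² = 5 · 2.5333 = 12.6667.

T² ≈ 12.6667


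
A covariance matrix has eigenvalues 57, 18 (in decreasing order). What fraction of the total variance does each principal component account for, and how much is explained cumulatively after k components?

Step 1 — total variance = trace(Sigma) = Σ λ_i = 57 + 18 = 75.

Step 2 — fraction explained by component i = λ_i / Σ λ:
  PC1: 57/75 = 0.76
  PC2: 18/75 = 0.24

Step 3 — cumulative fraction after k components = (λ_1 + ... + λ_k) / Σ λ:
  k = 1: 57/75 = 0.76
  k = 2: (57 + 18)/75 = 75/75 = 1

Summary (fraction, with percent):

explained: PC1 0.76 (76%), PC2 0.24 (24%);  cumulative: 0.76, 1


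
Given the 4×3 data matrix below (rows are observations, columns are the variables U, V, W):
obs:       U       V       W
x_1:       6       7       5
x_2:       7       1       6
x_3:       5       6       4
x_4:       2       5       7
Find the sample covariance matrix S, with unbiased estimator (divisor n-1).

Step 1 — column means:
  mean(U) = (6 + 7 + 5 + 2) / 4 = 20/4 = 5
  mean(V) = (7 + 1 + 6 + 5) / 4 = 19/4 = 4.75
  mean(W) = (5 + 6 + 4 + 7) / 4 = 22/4 = 5.5

Step 2 — sample covariance S[i,j] = (1/(n-1)) · Σ_k (x_{k,i} - mean_i) · (x_{k,j} - mean_j), with n-1 = 3.
  S[U,U] = ((1)·(1) + (2)·(2) + (0)·(0) + (-3)·(-3)) / 3 = 14/3 = 4.6667
  S[U,V] = ((1)·(2.25) + (2)·(-3.75) + (0)·(1.25) + (-3)·(0.25)) / 3 = -6/3 = -2
  S[U,W] = ((1)·(-0.5) + (2)·(0.5) + (0)·(-1.5) + (-3)·(1.5)) / 3 = -4/3 = -1.3333
  S[V,V] = ((2.25)·(2.25) + (-3.75)·(-3.75) + (1.25)·(1.25) + (0.25)·(0.25)) / 3 = 20.75/3 = 6.9167
  S[V,W] = ((2.25)·(-0.5) + (-3.75)·(0.5) + (1.25)·(-1.5) + (0.25)·(1.5)) / 3 = -4.5/3 = -1.5
  S[W,W] = ((-0.5)·(-0.5) + (0.5)·(0.5) + (-1.5)·(-1.5) + (1.5)·(1.5)) / 3 = 5/3 = 1.6667

S is symmetric (S[j,i] = S[i,j]). Assembling:

S = [[4.6667, -2, -1.3333],
 [-2, 6.9167, -1.5],
 [-1.3333, -1.5, 1.6667]]


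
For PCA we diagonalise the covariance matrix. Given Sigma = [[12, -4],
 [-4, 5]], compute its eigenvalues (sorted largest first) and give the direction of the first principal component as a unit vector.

Step 1 — characteristic polynomial of 2×2 Sigma:
  det(Sigma - λI) = λ² - trace · λ + det = 0.
  trace = 12 + 5 = 17, det = 12·5 - (-4)² = 44.
Step 2 — discriminant:
  Δ = trace² - 4·det = 289 - 176 = 113.
Step 3 — eigenvalues:
  λ = (trace ± √Δ)/2 = (17 ± 10.6301)/2,
  λ_1 = 13.8151,  λ_2 = 3.1849.

Step 4 — unit eigenvector for λ_1: solve (Sigma - λ_1 I)v = 0. First row:
  (12 - 13.8151)·v_x + (-4)·v_y = 0, i.e. (-1.8151)·v_x + (-4)·v_y = 0,
  so v ∝ (b, λ_1 - a) = (-4, 1.8151); multiply by -1 so the first entry is positive: u = (4, -1.8151).
  ||u|| = √((4)² + (-1.8151)²) = √(19.2945) ≈ 4.3925,
  v_1 = u/||u|| ≈ (0.9106, -0.4132) (||v_1|| = 1).

λ_1 = 13.8151,  λ_2 = 3.1849;  v_1 ≈ (0.9106, -0.4132)


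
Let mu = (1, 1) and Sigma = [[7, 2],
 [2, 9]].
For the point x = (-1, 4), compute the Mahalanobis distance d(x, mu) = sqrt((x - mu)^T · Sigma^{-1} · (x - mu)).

Step 1 — centre the observation: (x - mu) = (-2, 3).

Step 2 — invert Sigma. det(Sigma) = 7·9 - (2)² = 59.
  Sigma^{-1} = (1/det) · [[d, -b], [-b, a]] = [[0.1525, -0.0339],
 [-0.0339, 0.1186]].

Step 3 — form the quadratic (x - mu)^T · Sigma^{-1} · (x - mu):
  Sigma^{-1} · (x - mu) = (-0.4068, 0.4237).
  (x - mu)^T · [Sigma^{-1} · (x - mu)] = (-2)·(-0.4068) + (3)·(0.4237) = 2.0847.

Step 4 — take square root: d = √(2.0847) ≈ 1.4439.

d(x, mu) = √(2.0847) ≈ 1.4439


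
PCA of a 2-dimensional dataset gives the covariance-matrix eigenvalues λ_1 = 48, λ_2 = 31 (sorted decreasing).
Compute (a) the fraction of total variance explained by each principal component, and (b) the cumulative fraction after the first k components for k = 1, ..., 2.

Step 1 — total variance = trace(Sigma) = Σ λ_i = 48 + 31 = 79.

Step 2 — fraction explained by component i = λ_i / Σ λ:
  PC1: 48/79 = 0.6076
  PC2: 31/79 = 0.3924

Step 3 — cumulative fraction after k components = (λ_1 + ... + λ_k) / Σ λ:
  k = 1: 48/79 = 0.6076
  k = 2: (48 + 31)/79 = 79/79 = 1

Summary (fraction, with percent):

explained: PC1 0.6076 (60.76%), PC2 0.3924 (39.24%);  cumulative: 0.6076, 1


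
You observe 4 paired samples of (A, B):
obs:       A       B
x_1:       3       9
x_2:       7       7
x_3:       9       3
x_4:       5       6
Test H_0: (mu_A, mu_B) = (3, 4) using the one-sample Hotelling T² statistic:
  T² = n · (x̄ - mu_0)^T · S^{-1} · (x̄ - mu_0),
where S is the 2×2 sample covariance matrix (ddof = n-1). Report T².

Step 1 — sample mean vector:
  mean(A) = (3 + 7 + 9 + 5) / 4 = 24/4 = 6
  mean(B) = (9 + 7 + 3 + 6) / 4 = 25/4 = 6.25
  x̄ = (6, 6.25),  deviation x̄ - mu_0 = (6, 6.25) - (3, 4) = (3, 2.25).

Step 2 — sample covariance matrix, S[i,j] = (1/(n-1)) · Σ_k (x_{k,i} - mean_i) · (x_{k,j} - mean_j), divisor n-1 = 3:
  S[A,A] = ((-3)·(-3) + (1)·(1) + (3)·(3) + (-1)·(-1)) / 3 = 20/3 = 6.6667
  S[A,B] = ((-3)·(2.75) + (1)·(0.75) + (3)·(-3.25) + (-1)·(-0.25)) / 3 = -17/3 = -5.6667
  S[B,B] = ((2.75)·(2.75) + (0.75)·(0.75) + (-3.25)·(-3.25) + (-0.25)·(-0.25)) / 3 = 18.75/3 = 6.25
  S = [[6.6667, -5.6667],
 [-5.6667, 6.25]].

Step 3 — invert S. det(S) = 6.6667·6.25 - (-5.6667)² = 9.5556.
  S^{-1} = (1/det) · [[d, -b], [-b, a]] = [[0.6541, 0.593],
 [0.593, 0.6977]].

Step 4 — quadratic form (x̄ - mu_0)^T · S^{-1} · (x̄ - mu_0):
  S^{-1} · (x̄ - mu_0) = (3.2965, 3.3488),
  (x̄ - mu_0)^T · [...] = (3)·(3.2965) + (2.25)·(3.3488) = 17.4244.

Step 5 — scale by n: T² = 4 · 17.4244 = 69.6977.

T² ≈ 69.6977


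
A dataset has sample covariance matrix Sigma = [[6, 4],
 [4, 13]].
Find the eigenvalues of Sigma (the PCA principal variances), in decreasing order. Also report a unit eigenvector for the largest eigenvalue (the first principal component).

Step 1 — characteristic polynomial of 2×2 Sigma:
  det(Sigma - λI) = λ² - trace · λ + det = 0.
  trace = 6 + 13 = 19, det = 6·13 - (4)² = 62.
Step 2 — discriminant:
  Δ = trace² - 4·det = 361 - 248 = 113.
Step 3 — eigenvalues:
  λ = (trace ± √Δ)/2 = (19 ± 10.6301)/2,
  λ_1 = 14.8151,  λ_2 = 4.1849.

Step 4 — unit eigenvector for λ_1: solve (Sigma - λ_1 I)v = 0. First row:
  (6 - 14.8151)·v_x + (4)·v_y = 0, i.e. (-8.8151)·v_x + (4)·v_y = 0,
  so v ∝ (b, λ_1 - a) = (4, 8.8151) = u.
  ||u|| = √((4)² + (8.8151)²) = √(93.7055) ≈ 9.6802,
  v_1 = u/||u|| ≈ (0.4132, 0.9106) (||v_1|| = 1).

λ_1 = 14.8151,  λ_2 = 4.1849;  v_1 ≈ (0.4132, 0.9106)


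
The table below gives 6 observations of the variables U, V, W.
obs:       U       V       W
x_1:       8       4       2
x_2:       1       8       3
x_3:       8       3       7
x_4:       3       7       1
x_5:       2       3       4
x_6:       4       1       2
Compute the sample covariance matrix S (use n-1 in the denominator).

Step 1 — column means:
  mean(U) = (8 + 1 + 8 + 3 + 2 + 4) / 6 = 26/6 = 4.3333
  mean(V) = (4 + 8 + 3 + 7 + 3 + 1) / 6 = 26/6 = 4.3333
  mean(W) = (2 + 3 + 7 + 1 + 4 + 2) / 6 = 19/6 = 3.1667

Step 2 — sample covariance S[i,j] = (1/(n-1)) · Σ_k (x_{k,i} - mean_i) · (x_{k,j} - mean_j), with n-1 = 5.
  S[U,U] = ((3.6667)·(3.6667) + (-3.3333)·(-3.3333) + (3.6667)·(3.6667) + (-1.3333)·(-1.3333) + (-2.3333)·(-2.3333) + (-0.3333)·(-0.3333)) / 5 = 45.3333/5 = 9.0667
  S[U,V] = ((3.6667)·(-0.3333) + (-3.3333)·(3.6667) + (3.6667)·(-1.3333) + (-1.3333)·(2.6667) + (-2.3333)·(-1.3333) + (-0.3333)·(-3.3333)) / 5 = -17.6667/5 = -3.5333
  S[U,W] = ((3.6667)·(-1.1667) + (-3.3333)·(-0.1667) + (3.6667)·(3.8333) + (-1.3333)·(-2.1667) + (-2.3333)·(0.8333) + (-0.3333)·(-1.1667)) / 5 = 11.6667/5 = 2.3333
  S[V,V] = ((-0.3333)·(-0.3333) + (3.6667)·(3.6667) + (-1.3333)·(-1.3333) + (2.6667)·(2.6667) + (-1.3333)·(-1.3333) + (-3.3333)·(-3.3333)) / 5 = 35.3333/5 = 7.0667
  S[V,W] = ((-0.3333)·(-1.1667) + (3.6667)·(-0.1667) + (-1.3333)·(3.8333) + (2.6667)·(-2.1667) + (-1.3333)·(0.8333) + (-3.3333)·(-1.1667)) / 5 = -8.3333/5 = -1.6667
  S[W,W] = ((-1.1667)·(-1.1667) + (-0.1667)·(-0.1667) + (3.8333)·(3.8333) + (-2.1667)·(-2.1667) + (0.8333)·(0.8333) + (-1.1667)·(-1.1667)) / 5 = 22.8333/5 = 4.5667

S is symmetric (S[j,i] = S[i,j]). Assembling:

S = [[9.0667, -3.5333, 2.3333],
 [-3.5333, 7.0667, -1.6667],
 [2.3333, -1.6667, 4.5667]]


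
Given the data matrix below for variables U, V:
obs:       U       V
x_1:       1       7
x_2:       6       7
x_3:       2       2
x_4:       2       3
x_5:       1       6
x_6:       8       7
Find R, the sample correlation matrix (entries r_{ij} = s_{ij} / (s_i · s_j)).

Step 1 — column means:
  mean(U) = (1 + 6 + 2 + 2 + 1 + 8) / 6 = 20/6 = 3.3333
  mean(V) = (7 + 7 + 2 + 3 + 6 + 7) / 6 = 32/6 = 5.3333

Step 2 — sample variances and covariances s[i,j] = (1/(n-1)) · Σ_k (x_{k,i} - mean_i) · (x_{k,j} - mean_j), with n-1 = 5:
  s[U,U] = ((-2.3333)·(-2.3333) + (2.6667)·(2.6667) + (-1.3333)·(-1.3333) + (-1.3333)·(-1.3333) + (-2.3333)·(-2.3333) + (4.6667)·(4.6667)) / 5 = 43.3333/5 = 8.6667
  s[U,V] = ((-2.3333)·(1.6667) + (2.6667)·(1.6667) + (-1.3333)·(-3.3333) + (-1.3333)·(-2.3333) + (-2.3333)·(0.6667) + (4.6667)·(1.6667)) / 5 = 14.3333/5 = 2.8667
  s[V,V] = ((1.6667)·(1.6667) + (1.6667)·(1.6667) + (-3.3333)·(-3.3333) + (-2.3333)·(-2.3333) + (0.6667)·(0.6667) + (1.6667)·(1.6667)) / 5 = 25.3333/5 = 5.0667
  Sample standard deviations s_i = √(s[i,i]):
  s(U) = √(8.6667) = 2.9439
  s(V) = √(5.0667) = 2.2509

Step 3 — r_{ij} = s_{ij} / (s_i · s_j):
  r[U,U] = 1 (diagonal).
  r[U,V] = 2.8667 / (2.9439 · 2.2509) = 2.8667 / 6.6265 = 0.4326
  r[V,V] = 1 (diagonal).

R is symmetric with unit diagonal. Assembling:

R = [[1, 0.4326],
 [0.4326, 1]]


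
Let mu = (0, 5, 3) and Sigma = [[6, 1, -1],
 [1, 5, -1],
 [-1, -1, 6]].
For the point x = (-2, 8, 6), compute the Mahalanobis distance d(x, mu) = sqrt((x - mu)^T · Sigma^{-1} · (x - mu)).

Step 1 — centre the observation: (x - mu) = (-2, 3, 3).

Step 2 — invert Sigma (cofactor / det for 3×3, or solve directly):
  Sigma^{-1} = [[0.1758, -0.0303, 0.0242],
 [-0.0303, 0.2121, 0.0303],
 [0.0242, 0.0303, 0.1758]].

Step 3 — form the quadratic (x - mu)^T · Sigma^{-1} · (x - mu):
  Sigma^{-1} · (x - mu) = (-0.3697, 0.7879, 0.5697).
  (x - mu)^T · [Sigma^{-1} · (x - mu)] = (-2)·(-0.3697) + (3)·(0.7879) + (3)·(0.5697) = 4.8121.

Step 4 — take square root: d = √(4.8121) ≈ 2.1937.

d(x, mu) = √(4.8121) ≈ 2.1937


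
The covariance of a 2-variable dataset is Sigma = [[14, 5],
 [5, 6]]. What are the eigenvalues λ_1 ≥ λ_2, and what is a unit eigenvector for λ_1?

Step 1 — characteristic polynomial of 2×2 Sigma:
  det(Sigma - λI) = λ² - trace · λ + det = 0.
  trace = 14 + 6 = 20, det = 14·6 - (5)² = 59.
Step 2 — discriminant:
  Δ = trace² - 4·det = 400 - 236 = 164.
Step 3 — eigenvalues:
  λ = (trace ± √Δ)/2 = (20 ± 12.8062)/2,
  λ_1 = 16.4031,  λ_2 = 3.5969.

Step 4 — unit eigenvector for λ_1: solve (Sigma - λ_1 I)v = 0. First row:
  (14 - 16.4031)·v_x + (5)·v_y = 0, i.e. (-2.4031)·v_x + (5)·v_y = 0,
  so v ∝ (b, λ_1 - a) = (5, 2.4031) = u.
  ||u|| = √((5)² + (2.4031)²) = √(30.775) ≈ 5.5475,
  v_1 = u/||u|| ≈ (0.9013, 0.4332) (||v_1|| = 1).

λ_1 = 16.4031,  λ_2 = 3.5969;  v_1 ≈ (0.9013, 0.4332)


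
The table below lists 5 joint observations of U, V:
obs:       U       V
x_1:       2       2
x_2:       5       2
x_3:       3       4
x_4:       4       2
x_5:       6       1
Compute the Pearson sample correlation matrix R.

Step 1 — column means:
  mean(U) = (2 + 5 + 3 + 4 + 6) / 5 = 20/5 = 4
  mean(V) = (2 + 2 + 4 + 2 + 1) / 5 = 11/5 = 2.2

Step 2 — sample variances and covariances s[i,j] = (1/(n-1)) · Σ_k (x_{k,i} - mean_i) · (x_{k,j} - mean_j), with n-1 = 4:
  s[U,U] = ((-2)·(-2) + (1)·(1) + (-1)·(-1) + (0)·(0) + (2)·(2)) / 4 = 10/4 = 2.5
  s[U,V] = ((-2)·(-0.2) + (1)·(-0.2) + (-1)·(1.8) + (0)·(-0.2) + (2)·(-1.2)) / 4 = -4/4 = -1
  s[V,V] = ((-0.2)·(-0.2) + (-0.2)·(-0.2) + (1.8)·(1.8) + (-0.2)·(-0.2) + (-1.2)·(-1.2)) / 4 = 4.8/4 = 1.2
  Sample standard deviations s_i = √(s[i,i]):
  s(U) = √(2.5) = 1.5811
  s(V) = √(1.2) = 1.0954

Step 3 — r_{ij} = s_{ij} / (s_i · s_j):
  r[U,U] = 1 (diagonal).
  r[U,V] = -1 / (1.5811 · 1.0954) = -1 / 1.7321 = -0.5774
  r[V,V] = 1 (diagonal).

R is symmetric with unit diagonal. Assembling:

R = [[1, -0.5774],
 [-0.5774, 1]]


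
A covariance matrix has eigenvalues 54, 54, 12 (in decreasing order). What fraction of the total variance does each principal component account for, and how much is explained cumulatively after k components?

Step 1 — total variance = trace(Sigma) = Σ λ_i = 54 + 54 + 12 = 120.

Step 2 — fraction explained by component i = λ_i / Σ λ:
  PC1: 54/120 = 0.45
  PC2: 54/120 = 0.45
  PC3: 12/120 = 0.1

Step 3 — cumulative fraction after k components = (λ_1 + ... + λ_k) / Σ λ:
  k = 1: 54/120 = 0.45
  k = 2: (54 + 54)/120 = 108/120 = 0.9
  k = 3: (54 + 54 + 12)/120 = 120/120 = 1

Summary (fraction, with percent):

explained: PC1 0.45 (45%), PC2 0.45 (45%), PC3 0.1 (10%);  cumulative: 0.45, 0.9, 1


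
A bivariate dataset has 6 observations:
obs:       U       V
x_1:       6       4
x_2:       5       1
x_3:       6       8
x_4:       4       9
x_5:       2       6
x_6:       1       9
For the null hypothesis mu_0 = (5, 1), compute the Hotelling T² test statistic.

Step 1 — sample mean vector:
  mean(U) = (6 + 5 + 6 + 4 + 2 + 1) / 6 = 24/6 = 4
  mean(V) = (4 + 1 + 8 + 9 + 6 + 9) / 6 = 37/6 = 6.1667
  x̄ = (4, 6.1667),  deviation x̄ - mu_0 = (4, 6.1667) - (5, 1) = (-1, 5.1667).

Step 2 — sample covariance matrix, S[i,j] = (1/(n-1)) · Σ_k (x_{k,i} - mean_i) · (x_{k,j} - mean_j), divisor n-1 = 5:
  S[U,U] = ((2)·(2) + (1)·(1) + (2)·(2) + (0)·(0) + (-2)·(-2) + (-3)·(-3)) / 5 = 22/5 = 4.4
  S[U,V] = ((2)·(-2.1667) + (1)·(-5.1667) + (2)·(1.8333) + (0)·(2.8333) + (-2)·(-0.1667) + (-3)·(2.8333)) / 5 = -14/5 = -2.8
  S[V,V] = ((-2.1667)·(-2.1667) + (-5.1667)·(-5.1667) + (1.8333)·(1.8333) + (2.8333)·(2.8333) + (-0.1667)·(-0.1667) + (2.8333)·(2.8333)) / 5 = 50.8333/5 = 10.1667
  S = [[4.4, -2.8],
 [-2.8, 10.1667]].

Step 3 — invert S. det(S) = 4.4·10.1667 - (-2.8)² = 36.8933.
  S^{-1} = (1/det) · [[d, -b], [-b, a]] = [[0.2756, 0.0759],
 [0.0759, 0.1193]].

Step 4 — quadratic form (x̄ - mu_0)^T · S^{-1} · (x̄ - mu_0):
  S^{-1} · (x̄ - mu_0) = (0.1166, 0.5403),
  (x̄ - mu_0)^T · [...] = (-1)·(0.1166) + (5.1667)·(0.5403) = 2.675.

Step 5 — scale by n: T² = 6 · 2.675 = 16.0499.

T² ≈ 16.0499


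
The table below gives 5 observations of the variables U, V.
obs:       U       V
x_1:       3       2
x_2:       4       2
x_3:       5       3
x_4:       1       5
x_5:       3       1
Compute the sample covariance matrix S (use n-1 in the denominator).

Step 1 — column means:
  mean(U) = (3 + 4 + 5 + 1 + 3) / 5 = 16/5 = 3.2
  mean(V) = (2 + 2 + 3 + 5 + 1) / 5 = 13/5 = 2.6

Step 2 — sample covariance S[i,j] = (1/(n-1)) · Σ_k (x_{k,i} - mean_i) · (x_{k,j} - mean_j), with n-1 = 4.
  S[U,U] = ((-0.2)·(-0.2) + (0.8)·(0.8) + (1.8)·(1.8) + (-2.2)·(-2.2) + (-0.2)·(-0.2)) / 4 = 8.8/4 = 2.2
  S[U,V] = ((-0.2)·(-0.6) + (0.8)·(-0.6) + (1.8)·(0.4) + (-2.2)·(2.4) + (-0.2)·(-1.6)) / 4 = -4.6/4 = -1.15
  S[V,V] = ((-0.6)·(-0.6) + (-0.6)·(-0.6) + (0.4)·(0.4) + (2.4)·(2.4) + (-1.6)·(-1.6)) / 4 = 9.2/4 = 2.3

S is symmetric (S[j,i] = S[i,j]). Assembling:

S = [[2.2, -1.15],
 [-1.15, 2.3]]


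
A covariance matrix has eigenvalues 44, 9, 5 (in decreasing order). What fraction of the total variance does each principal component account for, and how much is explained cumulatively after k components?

Step 1 — total variance = trace(Sigma) = Σ λ_i = 44 + 9 + 5 = 58.

Step 2 — fraction explained by component i = λ_i / Σ λ:
  PC1: 44/58 = 0.7586
  PC2: 9/58 = 0.1552
  PC3: 5/58 = 0.0862

Step 3 — cumulative fraction after k components = (λ_1 + ... + λ_k) / Σ λ:
  k = 1: 44/58 = 0.7586
  k = 2: (44 + 9)/58 = 53/58 = 0.9138
  k = 3: (44 + 9 + 5)/58 = 58/58 = 1

Summary (fraction, with percent):

explained: PC1 0.7586 (75.86%), PC2 0.1552 (15.52%), PC3 0.0862 (8.62%);  cumulative: 0.7586, 0.9138, 1


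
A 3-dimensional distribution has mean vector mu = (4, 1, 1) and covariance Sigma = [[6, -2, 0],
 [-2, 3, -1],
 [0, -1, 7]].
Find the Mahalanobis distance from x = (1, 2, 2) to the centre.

Step 1 — centre the observation: (x - mu) = (-3, 1, 1).

Step 2 — invert Sigma (cofactor / det for 3×3, or solve directly):
  Sigma^{-1} = [[0.2174, 0.1522, 0.0217],
 [0.1522, 0.4565, 0.0652],
 [0.0217, 0.0652, 0.1522]].

Step 3 — form the quadratic (x - mu)^T · Sigma^{-1} · (x - mu):
  Sigma^{-1} · (x - mu) = (-0.4783, 0.0652, 0.1522).
  (x - mu)^T · [Sigma^{-1} · (x - mu)] = (-3)·(-0.4783) + (1)·(0.0652) + (1)·(0.1522) = 1.6522.

Step 4 — take square root: d = √(1.6522) ≈ 1.2854.

d(x, mu) = √(1.6522) ≈ 1.2854


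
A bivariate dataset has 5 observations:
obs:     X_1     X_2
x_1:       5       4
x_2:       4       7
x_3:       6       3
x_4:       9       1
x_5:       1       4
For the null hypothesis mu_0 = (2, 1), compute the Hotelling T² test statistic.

Step 1 — sample mean vector:
  mean(X_1) = (5 + 4 + 6 + 9 + 1) / 5 = 25/5 = 5
  mean(X_2) = (4 + 7 + 3 + 1 + 4) / 5 = 19/5 = 3.8
  x̄ = (5, 3.8),  deviation x̄ - mu_0 = (5, 3.8) - (2, 1) = (3, 2.8).

Step 2 — sample covariance matrix, S[i,j] = (1/(n-1)) · Σ_k (x_{k,i} - mean_i) · (x_{k,j} - mean_j), divisor n-1 = 4:
  S[X_1,X_1] = ((0)·(0) + (-1)·(-1) + (1)·(1) + (4)·(4) + (-4)·(-4)) / 4 = 34/4 = 8.5
  S[X_1,X_2] = ((0)·(0.2) + (-1)·(3.2) + (1)·(-0.8) + (4)·(-2.8) + (-4)·(0.2)) / 4 = -16/4 = -4
  S[X_2,X_2] = ((0.2)·(0.2) + (3.2)·(3.2) + (-0.8)·(-0.8) + (-2.8)·(-2.8) + (0.2)·(0.2)) / 4 = 18.8/4 = 4.7
  S = [[8.5, -4],
 [-4, 4.7]].

Step 3 — invert S. det(S) = 8.5·4.7 - (-4)² = 23.95.
  S^{-1} = (1/det) · [[d, -b], [-b, a]] = [[0.1962, 0.167],
 [0.167, 0.3549]].

Step 4 — quadratic form (x̄ - mu_0)^T · S^{-1} · (x̄ - mu_0):
  S^{-1} · (x̄ - mu_0) = (1.0564, 1.4948),
  (x̄ - mu_0)^T · [...] = (3)·(1.0564) + (2.8)·(1.4948) = 7.3545.

Step 5 — scale by n: T² = 5 · 7.3545 = 36.7724.

T² ≈ 36.7724


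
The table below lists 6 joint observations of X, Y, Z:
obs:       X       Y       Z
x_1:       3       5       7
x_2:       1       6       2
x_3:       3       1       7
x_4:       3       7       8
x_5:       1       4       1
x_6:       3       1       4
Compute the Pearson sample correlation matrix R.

Step 1 — column means:
  mean(X) = (3 + 1 + 3 + 3 + 1 + 3) / 6 = 14/6 = 2.3333
  mean(Y) = (5 + 6 + 1 + 7 + 4 + 1) / 6 = 24/6 = 4
  mean(Z) = (7 + 2 + 7 + 8 + 1 + 4) / 6 = 29/6 = 4.8333

Step 2 — sample variances and covariances s[i,j] = (1/(n-1)) · Σ_k (x_{k,i} - mean_i) · (x_{k,j} - mean_j), with n-1 = 5:
  s[X,X] = ((0.6667)·(0.6667) + (-1.3333)·(-1.3333) + (0.6667)·(0.6667) + (0.6667)·(0.6667) + (-1.3333)·(-1.3333) + (0.6667)·(0.6667)) / 5 = 5.3333/5 = 1.0667
  s[X,Y] = ((0.6667)·(1) + (-1.3333)·(2) + (0.6667)·(-3) + (0.6667)·(3) + (-1.3333)·(0) + (0.6667)·(-3)) / 5 = -4/5 = -0.8
  s[X,Z] = ((0.6667)·(2.1667) + (-1.3333)·(-2.8333) + (0.6667)·(2.1667) + (0.6667)·(3.1667) + (-1.3333)·(-3.8333) + (0.6667)·(-0.8333)) / 5 = 13.3333/5 = 2.6667
  s[Y,Y] = ((1)·(1) + (2)·(2) + (-3)·(-3) + (3)·(3) + (0)·(0) + (-3)·(-3)) / 5 = 32/5 = 6.4
  s[Y,Z] = ((1)·(2.1667) + (2)·(-2.8333) + (-3)·(2.1667) + (3)·(3.1667) + (0)·(-3.8333) + (-3)·(-0.8333)) / 5 = 2/5 = 0.4
  s[Z,Z] = ((2.1667)·(2.1667) + (-2.8333)·(-2.8333) + (2.1667)·(2.1667) + (3.1667)·(3.1667) + (-3.8333)·(-3.8333) + (-0.8333)·(-0.8333)) / 5 = 42.8333/5 = 8.5667
  Sample standard deviations s_i = √(s[i,i]):
  s(X) = √(1.0667) = 1.0328
  s(Y) = √(6.4) = 2.5298
  s(Z) = √(8.5667) = 2.9269

Step 3 — r_{ij} = s_{ij} / (s_i · s_j):
  r[X,X] = 1 (diagonal).
  r[X,Y] = -0.8 / (1.0328 · 2.5298) = -0.8 / 2.6128 = -0.3062
  r[X,Z] = 2.6667 / (1.0328 · 2.9269) = 2.6667 / 3.0229 = 0.8822
  r[Y,Y] = 1 (diagonal).
  r[Y,Z] = 0.4 / (2.5298 · 2.9269) = 0.4 / 7.4045 = 0.054
  r[Z,Z] = 1 (diagonal).

R is symmetric with unit diagonal. Assembling:

R = [[1, -0.3062, 0.8822],
 [-0.3062, 1, 0.054],
 [0.8822, 0.054, 1]]
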